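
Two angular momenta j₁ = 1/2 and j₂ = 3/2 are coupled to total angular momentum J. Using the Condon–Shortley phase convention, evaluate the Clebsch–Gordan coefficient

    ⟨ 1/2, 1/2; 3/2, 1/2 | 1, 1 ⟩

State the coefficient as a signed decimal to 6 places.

+0.500000

j₁+j₂−J=1  J+j₁−j₂=0  J−j₁+j₂=2  j₁+j₂+J+1=4
(j₁±m₁, j₂±m₂, J±M) = (1,0,2,1,2,0)
P² = 1
sum k=0..0:
  [0] +1/2 = 1/2
S = 1/2
C² = P²·S² = 1/4 ; C = +0.500000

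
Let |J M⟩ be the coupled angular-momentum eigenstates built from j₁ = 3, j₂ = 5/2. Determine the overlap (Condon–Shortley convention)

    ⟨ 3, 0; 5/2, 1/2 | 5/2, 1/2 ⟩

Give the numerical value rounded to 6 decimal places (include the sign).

√[6·3!3!2!/9! · 3!3!3!2!3!2!] = √(216/35)
  +(−1)^1/∏(1,2,2,2,1,0)! = -1/8  (running -1/8)
  +(−1)^2/∏(2,1,1,1,2,1)! = 1/4  (running 1/8)
  +(−1)^3/∏(3,0,0,0,3,2)! = -1/72  (running 1/9)
⟨..|..⟩ = √(216/35)·(1/9) = +0.276026

+0.276026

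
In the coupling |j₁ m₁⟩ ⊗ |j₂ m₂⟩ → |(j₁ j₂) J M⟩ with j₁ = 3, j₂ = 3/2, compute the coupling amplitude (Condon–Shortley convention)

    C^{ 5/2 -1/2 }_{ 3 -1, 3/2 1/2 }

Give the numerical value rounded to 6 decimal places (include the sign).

triangle: 2!*4!*1!/8! = 48/40320
(j±m)!: 2!*4!*2!*1!*2!*3! = 1152
prefactor² = (2J+1)*Δ*N² = 288/35
  k=1: −1/(1!*1!*3!*1!*1!*0!) = -1/6
  k=2: +1/(2!*0!*2!*0!*2!*1!) = 1/8
Σ = -1/24  ⇒  CG² = 288/35*(-1/24)² = 1/70
CG = −√(1/70) = -0.119523

-0.119523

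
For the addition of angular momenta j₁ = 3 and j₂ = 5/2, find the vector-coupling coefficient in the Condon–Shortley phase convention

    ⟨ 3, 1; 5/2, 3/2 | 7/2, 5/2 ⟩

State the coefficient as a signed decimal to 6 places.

-0.398410  (= −√(10/63))

j₁+j₂−J=2  J+j₁−j₂=4  J−j₁+j₂=3  j₁+j₂+J+1=10
(j₁±m₁, j₂±m₂, J±M) = (4,2,4,1,6,1)
P² = 18432/35
sum k=1..2:
  [1] −1/36 = -1/36
  [2] +1/96 = 1/96
S = -5/288
C² = P²·S² = 10/63 ; C = -0.398410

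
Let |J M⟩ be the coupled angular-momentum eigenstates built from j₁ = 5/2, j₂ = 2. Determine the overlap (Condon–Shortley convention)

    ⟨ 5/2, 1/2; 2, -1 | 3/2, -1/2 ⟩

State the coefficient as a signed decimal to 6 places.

-0.487950

√[4·3!2!1!/7! · 3!2!1!3!1!2!] = √(48/35)
  +(−1)^0/∏(0,3,2,1,0,0)! = 1/12  (running 1/12)
  +(−1)^1/∏(1,2,1,0,1,1)! = -1/2  (running -5/12)
⟨..|..⟩ = √(48/35)·(-5/12) = -0.487950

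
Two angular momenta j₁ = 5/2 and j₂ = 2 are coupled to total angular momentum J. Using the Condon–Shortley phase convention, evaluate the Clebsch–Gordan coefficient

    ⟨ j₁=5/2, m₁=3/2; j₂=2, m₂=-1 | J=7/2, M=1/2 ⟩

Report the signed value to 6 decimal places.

triangle: 1!*4!*3!/9! = 144/362880
(j±m)!: 4!*1!*1!*3!*4!*3! = 20736
prefactor² = (2J+1)*Δ*N² = 2304/35
  k=0: +1/(0!*1!*1!*1!*3!*2!) = 1/12
  k=1: −1/(1!*0!*0!*0!*4!*3!) = -1/144
Σ = 11/144  ⇒  CG² = 2304/35*11/144² = 121/315
CG = +√(121/315) = +0.619780

+0.619780  (= +√(121/315))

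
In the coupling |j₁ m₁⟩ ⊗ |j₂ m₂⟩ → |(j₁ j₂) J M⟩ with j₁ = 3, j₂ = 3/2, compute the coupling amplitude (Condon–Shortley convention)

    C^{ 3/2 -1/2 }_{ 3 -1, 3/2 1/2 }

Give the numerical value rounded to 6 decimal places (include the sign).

√[4·3!3!0!/7! · 2!4!2!1!1!2!] = √(192/35)
  +(−1)^2/∏(2,1,2,0,1,0)! = 1/4  (running 1/4)
⟨..|..⟩ = √(192/35)·(1/4) = +0.585540

+√(12/35) = +0.585540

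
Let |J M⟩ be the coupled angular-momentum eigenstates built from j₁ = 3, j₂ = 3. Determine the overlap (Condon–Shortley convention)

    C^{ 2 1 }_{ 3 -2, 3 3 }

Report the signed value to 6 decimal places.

+0.545545

j₁+j₂−J=4  J+j₁−j₂=2  J−j₁+j₂=2  j₁+j₂+J+1=9
(j₁±m₁, j₂±m₂, J±M) = (1,5,6,0,3,1)
P² = 4800/7
sum k=4..4:
  [4] +1/48 = 1/48
S = 1/48
C² = P²·S² = 25/84 ; C = +0.545545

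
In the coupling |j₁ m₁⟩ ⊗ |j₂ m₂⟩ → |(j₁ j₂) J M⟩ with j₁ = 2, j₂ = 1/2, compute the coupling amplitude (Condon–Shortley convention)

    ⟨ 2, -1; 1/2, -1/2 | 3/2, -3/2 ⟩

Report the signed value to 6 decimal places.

+0.447214

√[4·1!3!0!/5! · 1!3!0!1!0!3!] = √(36/5)
  +(−1)^0/∏(0,1,3,0,0,0)! = 1/6  (running 1/6)
⟨..|..⟩ = √(36/5)·(1/6) = +0.447214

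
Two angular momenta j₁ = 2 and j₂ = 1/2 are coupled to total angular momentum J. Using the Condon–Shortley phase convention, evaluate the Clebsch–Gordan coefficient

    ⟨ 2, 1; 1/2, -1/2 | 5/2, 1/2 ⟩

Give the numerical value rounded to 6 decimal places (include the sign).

+0.632456

triangle: 0!*4!*1!/6! = 24/720
(j±m)!: 3!*1!*0!*1!*3!*2! = 72
prefactor² = (2J+1)*Δ*N² = 72/5
  k=0: +1/(0!*0!*1!*0!*3!*1!) = 1/6
Σ = 1/6  ⇒  CG² = 72/5*1/6² = 2/5
CG = +√(2/5) = +0.632456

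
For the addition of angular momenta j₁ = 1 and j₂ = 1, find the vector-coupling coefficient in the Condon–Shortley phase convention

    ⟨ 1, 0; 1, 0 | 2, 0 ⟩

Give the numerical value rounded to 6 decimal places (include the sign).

+0.816497

triangle: 0!·2!·2!/5! = 4/120
(j±m)!: 1!·1!·1!·1!·2!·2! = 4
prefactor² = (2J+1)·Δ·N² = 2/3
  k=0: +1/(0!·0!·1!·1!·1!·1!) = 1
Σ = 1  ⇒  CG² = 2/3·1² = 2/3
CG = +√(2/3) = +0.816497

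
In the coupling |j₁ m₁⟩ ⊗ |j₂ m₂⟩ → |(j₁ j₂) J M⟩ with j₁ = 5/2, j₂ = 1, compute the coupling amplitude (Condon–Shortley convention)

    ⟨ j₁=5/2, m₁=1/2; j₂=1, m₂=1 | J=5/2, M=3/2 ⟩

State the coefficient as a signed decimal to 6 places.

-0.676123  (= −√(16/35))

j₁+j₂−J=1  J+j₁−j₂=4  J−j₁+j₂=1  j₁+j₂+J+1=7
(j₁±m₁, j₂±m₂, J±M) = (3,2,2,0,4,1)
P² = 576/35
sum k=1..1:
  [1] −1/6 = -1/6
S = -1/6
C² = P²·S² = 16/35 ; C = -0.676123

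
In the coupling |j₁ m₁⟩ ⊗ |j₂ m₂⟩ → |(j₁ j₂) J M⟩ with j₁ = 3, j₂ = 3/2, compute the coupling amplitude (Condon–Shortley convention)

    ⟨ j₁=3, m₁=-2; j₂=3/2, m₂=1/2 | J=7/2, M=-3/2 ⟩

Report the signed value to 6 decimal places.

j₁+j₂−J=1  J+j₁−j₂=5  J−j₁+j₂=2  j₁+j₂+J+1=9
(j₁±m₁, j₂±m₂, J±M) = (1,5,2,1,2,5)
P² = 6400/21
sum k=0..1:
  [0] +1/240 = 1/240
  [1] −1/24 = -1/24
S = -3/80
C² = P²·S² = 3/7 ; C = -0.654654

-0.654654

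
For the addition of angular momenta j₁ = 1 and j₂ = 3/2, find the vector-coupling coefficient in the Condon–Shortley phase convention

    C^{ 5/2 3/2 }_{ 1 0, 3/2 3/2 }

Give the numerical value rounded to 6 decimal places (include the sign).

√[6·0!2!3!/6! · 1!1!3!0!4!1!] = √(72/5)
  +(−1)^0/∏(0,0,1,3,1,0)! = 1/6  (running 1/6)
⟨..|..⟩ = √(72/5)·(1/6) = +0.632456

+0.632456  (= +√(2/5))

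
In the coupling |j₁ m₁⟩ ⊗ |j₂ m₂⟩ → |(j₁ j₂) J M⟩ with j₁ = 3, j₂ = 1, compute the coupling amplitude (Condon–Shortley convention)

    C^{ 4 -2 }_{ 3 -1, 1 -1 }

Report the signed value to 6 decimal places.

triangle: 0!×6!×2!/9! = 1440/362880
(j±m)!: 2!×4!×0!×2!×2!×6! = 138240
prefactor² = (2J+1)×Δ×N² = 34560/7
  k=0: +1/(0!×0!×4!×0!×2!×2!) = 1/96
Σ = 1/96  ⇒  CG² = 34560/7×1/96² = 15/28
CG = +√(15/28) = +0.731925

+√(15/28) ≈ +0.731925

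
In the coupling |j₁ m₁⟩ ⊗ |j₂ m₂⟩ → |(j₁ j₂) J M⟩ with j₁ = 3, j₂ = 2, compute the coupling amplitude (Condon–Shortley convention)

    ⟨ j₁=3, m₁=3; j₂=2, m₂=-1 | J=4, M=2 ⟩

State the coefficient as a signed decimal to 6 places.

+√(27/140) ≈ +0.439155

√[9·1!5!3!/10! · 6!0!1!3!6!2!] = √(77760/7)
  +(−1)^0/∏(0,1,0,1,5,2)! = 1/240  (running 1/240)
⟨..|..⟩ = √(77760/7)·(1/240) = +0.439155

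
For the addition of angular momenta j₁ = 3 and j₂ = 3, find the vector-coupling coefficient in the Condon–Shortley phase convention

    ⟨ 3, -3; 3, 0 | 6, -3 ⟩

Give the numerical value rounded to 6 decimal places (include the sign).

+0.301511  (= +√(1/11))

j₁+j₂−J=0  J+j₁−j₂=6  J−j₁+j₂=6  j₁+j₂+J+1=13
(j₁±m₁, j₂±m₂, J±M) = (0,6,3,3,3,9)
P² = 671846400/11
sum k=0..0:
  [0] +1/25920 = 1/25920
S = 1/25920
C² = P²·S² = 1/11 ; C = +0.301511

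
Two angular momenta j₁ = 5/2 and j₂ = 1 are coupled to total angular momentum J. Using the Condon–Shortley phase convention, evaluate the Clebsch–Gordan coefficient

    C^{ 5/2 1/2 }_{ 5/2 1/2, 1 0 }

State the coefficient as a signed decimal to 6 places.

+0.169031  (= +√(1/35))

j₁+j₂−J=1  J+j₁−j₂=4  J−j₁+j₂=1  j₁+j₂+J+1=7
(j₁±m₁, j₂±m₂, J±M) = (3,2,1,1,3,2)
P² = 144/35
sum k=0..1:
  [0] +1/4 = 1/4
  [1] −1/6 = -1/6
S = 1/12
C² = P²·S² = 1/35 ; C = +0.169031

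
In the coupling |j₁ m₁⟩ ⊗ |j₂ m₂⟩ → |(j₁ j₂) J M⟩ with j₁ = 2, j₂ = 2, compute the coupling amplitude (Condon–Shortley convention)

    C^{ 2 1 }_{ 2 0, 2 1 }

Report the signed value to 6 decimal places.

−√(1/14) ≈ -0.267261

j₁+j₂−J=2  J+j₁−j₂=2  J−j₁+j₂=2  j₁+j₂+J+1=7
(j₁±m₁, j₂±m₂, J±M) = (2,2,3,1,3,1)
P² = 8/7
sum k=1..2:
  [1] −1/2 = -1/2
  [2] +1/4 = 1/4
S = -1/4
C² = P²·S² = 1/14 ; C = -0.267261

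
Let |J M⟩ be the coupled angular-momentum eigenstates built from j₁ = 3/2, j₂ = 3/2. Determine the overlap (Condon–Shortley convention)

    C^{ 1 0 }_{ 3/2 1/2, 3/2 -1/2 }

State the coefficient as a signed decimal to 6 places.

−√(1/20) ≈ -0.223607

j₁+j₂−J=2  J+j₁−j₂=1  J−j₁+j₂=1  j₁+j₂+J+1=5
(j₁±m₁, j₂±m₂, J±M) = (2,1,1,2,1,1)
P² = 1/5
sum k=0..1:
  [0] +1/2 = 1/2
  [1] −1/1 = -1
S = -1/2
C² = P²·S² = 1/20 ; C = -0.223607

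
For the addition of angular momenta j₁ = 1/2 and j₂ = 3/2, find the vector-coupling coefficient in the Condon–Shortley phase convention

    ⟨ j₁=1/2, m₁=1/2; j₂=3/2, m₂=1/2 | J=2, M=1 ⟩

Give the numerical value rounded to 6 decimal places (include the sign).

+√(3/4) ≈ +0.866025

j₁+j₂−J=0  J+j₁−j₂=1  J−j₁+j₂=3  j₁+j₂+J+1=5
(j₁±m₁, j₂±m₂, J±M) = (1,0,2,1,3,1)
P² = 3
sum k=0..0:
  [0] +1/2 = 1/2
S = 1/2
C² = P²·S² = 3/4 ; C = +0.866025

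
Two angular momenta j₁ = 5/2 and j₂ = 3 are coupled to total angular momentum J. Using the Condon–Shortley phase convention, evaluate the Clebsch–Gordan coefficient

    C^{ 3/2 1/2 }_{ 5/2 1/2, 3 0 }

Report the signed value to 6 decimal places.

+0.338062  (= +√(4/35))

triangle: 4!·1!·2!/8! = 48/40320
(j±m)!: 3!·2!·3!·3!·2!·1! = 864
prefactor² = (2J+1)·Δ·N² = 144/35
  k=1: −1/(1!·3!·1!·2!·0!·0!) = -1/12
  k=2: +1/(2!·2!·0!·1!·1!·1!) = 1/4
Σ = 1/6  ⇒  CG² = 144/35·1/6² = 4/35
CG = +√(4/35) = +0.338062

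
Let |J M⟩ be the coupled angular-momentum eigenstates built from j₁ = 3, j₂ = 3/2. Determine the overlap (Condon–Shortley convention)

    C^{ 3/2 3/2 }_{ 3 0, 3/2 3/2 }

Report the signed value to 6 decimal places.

triangle: 3!·3!·0!/7! = 36/5040
(j±m)!: 3!·3!·3!·0!·3!·0! = 1296
prefactor² = (2J+1)·Δ·N² = 1296/35
  k=3: −1/(3!·0!·0!·0!·3!·0!) = -1/36
Σ = -1/36  ⇒  CG² = 1296/35·(-1/36)² = 1/35
CG = −√(1/35) = -0.169031

-0.169031  (= −√(1/35))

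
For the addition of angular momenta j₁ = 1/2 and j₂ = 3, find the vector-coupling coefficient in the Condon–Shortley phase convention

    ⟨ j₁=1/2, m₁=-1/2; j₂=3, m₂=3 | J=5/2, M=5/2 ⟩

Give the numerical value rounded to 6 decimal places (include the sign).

−√(6/7) = -0.925820

√[6·1!0!5!/7! · 0!1!6!0!5!0!] = √(86400/7)
  +(−1)^1/∏(1,0,0,5,0,0)! = -1/120  (running -1/120)
⟨..|..⟩ = √(86400/7)·(-1/120) = -0.925820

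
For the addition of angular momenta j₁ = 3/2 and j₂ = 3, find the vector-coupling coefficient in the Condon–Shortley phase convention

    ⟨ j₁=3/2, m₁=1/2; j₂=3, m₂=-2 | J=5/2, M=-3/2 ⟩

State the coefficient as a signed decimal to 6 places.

+0.267261  (= +√(1/14))

triangle: 2!×1!×4!/8! = 48/40320
(j±m)!: 2!×1!×1!×5!×1!×4! = 5760
prefactor² = (2J+1)×Δ×N² = 288/7
  k=0: +1/(0!×2!×1!×1!×0!×3!) = 1/12
  k=1: −1/(1!×1!×0!×0!×1!×4!) = -1/24
Σ = 1/24  ⇒  CG² = 288/7×1/24² = 1/14
CG = +√(1/14) = +0.267261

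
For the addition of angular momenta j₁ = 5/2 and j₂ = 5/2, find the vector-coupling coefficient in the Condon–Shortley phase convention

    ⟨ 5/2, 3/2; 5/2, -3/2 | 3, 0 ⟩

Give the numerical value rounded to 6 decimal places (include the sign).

+0.521749

triangle: 2!·3!·3!/9! = 72/362880
(j±m)!: 4!·1!·1!·4!·3!·3! = 20736
prefactor² = (2J+1)·Δ·N² = 144/5
  k=0: +1/(0!·2!·1!·1!·2!·2!) = 1/8
  k=1: −1/(1!·1!·0!·0!·3!·3!) = -1/36
Σ = 7/72  ⇒  CG² = 144/5·7/72² = 49/180
CG = +√(49/180) = +0.521749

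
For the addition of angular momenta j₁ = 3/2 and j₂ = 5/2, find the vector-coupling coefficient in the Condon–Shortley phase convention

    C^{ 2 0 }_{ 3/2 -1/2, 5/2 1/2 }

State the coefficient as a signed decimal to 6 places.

triangle: 2!*1!*3!/7! = 12/5040
(j±m)!: 1!*2!*3!*2!*2!*2! = 96
prefactor² = (2J+1)*Δ*N² = 8/7
  k=1: −1/(1!*1!*1!*2!*0!*1!) = -1/2
  k=2: +1/(2!*0!*0!*1!*1!*2!) = 1/4
Σ = -1/4  ⇒  CG² = 8/7*(-1/4)² = 1/14
CG = −√(1/14) = -0.267261

-0.267261  (= −√(1/14))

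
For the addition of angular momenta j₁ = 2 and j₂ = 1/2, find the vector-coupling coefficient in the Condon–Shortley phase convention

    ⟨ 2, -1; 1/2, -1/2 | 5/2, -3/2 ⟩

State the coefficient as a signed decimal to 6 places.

√[6·0!4!1!/6! · 1!3!0!1!1!4!] = √(144/5)
  +(−1)^0/∏(0,0,3,0,1,1)! = 1/6  (running 1/6)
⟨..|..⟩ = √(144/5)·(1/6) = +0.894427

+√(4/5) = +0.894427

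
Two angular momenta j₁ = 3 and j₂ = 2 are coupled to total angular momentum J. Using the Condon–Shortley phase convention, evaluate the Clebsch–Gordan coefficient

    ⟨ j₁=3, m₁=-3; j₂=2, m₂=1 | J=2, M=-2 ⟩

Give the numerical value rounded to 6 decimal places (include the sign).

j₁+j₂−J=3  J+j₁−j₂=3  J−j₁+j₂=1  j₁+j₂+J+1=8
(j₁±m₁, j₂±m₂, J±M) = (0,6,3,1,0,4)
P² = 3240/7
sum k=3..3:
  [3] −1/36 = -1/36
S = -1/36
C² = P²·S² = 5/14 ; C = -0.597614

-0.597614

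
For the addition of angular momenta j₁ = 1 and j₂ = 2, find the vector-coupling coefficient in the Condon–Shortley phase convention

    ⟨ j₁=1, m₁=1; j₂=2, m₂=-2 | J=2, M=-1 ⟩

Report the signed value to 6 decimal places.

+√(1/3) ≈ +0.577350

j₁+j₂−J=1  J+j₁−j₂=1  J−j₁+j₂=3  j₁+j₂+J+1=6
(j₁±m₁, j₂±m₂, J±M) = (2,0,0,4,1,3)
P² = 12
sum k=0..0:
  [0] +1/6 = 1/6
S = 1/6
C² = P²·S² = 1/3 ; C = +0.577350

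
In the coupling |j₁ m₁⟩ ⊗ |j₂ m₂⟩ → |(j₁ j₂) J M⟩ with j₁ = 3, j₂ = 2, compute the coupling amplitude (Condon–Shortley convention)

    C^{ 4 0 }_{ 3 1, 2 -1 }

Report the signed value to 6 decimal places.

√[9·1!5!3!/10! · 4!2!1!3!4!4!] = √(10368/35)
  +(−1)^0/∏(0,1,2,1,3,2)! = 1/24  (running 1/24)
  +(−1)^1/∏(1,0,1,0,4,3)! = -1/144  (running 5/144)
⟨..|..⟩ = √(10368/35)·(5/144) = +0.597614

+√(5/14) ≈ +0.597614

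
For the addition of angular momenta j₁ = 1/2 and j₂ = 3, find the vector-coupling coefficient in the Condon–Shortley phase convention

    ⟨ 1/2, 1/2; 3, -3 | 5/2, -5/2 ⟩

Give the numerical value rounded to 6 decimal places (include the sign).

+0.925820

triangle: 1!*0!*5!/7! = 120/5040
(j±m)!: 1!*0!*0!*6!*0!*5! = 86400
prefactor² = (2J+1)*Δ*N² = 86400/7
  k=0: +1/(0!*1!*0!*0!*0!*5!) = 1/120
Σ = 1/120  ⇒  CG² = 86400/7*1/120² = 6/7
CG = +√(6/7) = +0.925820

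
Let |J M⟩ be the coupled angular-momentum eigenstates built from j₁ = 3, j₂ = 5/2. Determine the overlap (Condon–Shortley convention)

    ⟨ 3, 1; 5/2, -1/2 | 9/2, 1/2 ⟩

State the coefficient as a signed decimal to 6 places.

j₁+j₂−J=1  J+j₁−j₂=5  J−j₁+j₂=4  j₁+j₂+J+1=11
(j₁±m₁, j₂±m₂, J±M) = (4,2,2,3,5,4)
P² = 92160/77
sum k=0..1:
  [0] +1/48 = 1/48
  [1] −1/144 = -1/144
S = 1/72
C² = P²·S² = 160/693 ; C = +0.480500

+√(160/693) = +0.480500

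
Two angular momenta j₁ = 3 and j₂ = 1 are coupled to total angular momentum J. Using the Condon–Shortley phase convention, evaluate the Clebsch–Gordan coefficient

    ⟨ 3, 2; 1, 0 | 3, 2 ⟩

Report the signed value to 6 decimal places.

+√(1/3) ≈ +0.577350

triangle: 1!*5!*1!/8! = 120/40320
(j±m)!: 5!*1!*1!*1!*5!*1! = 14400
prefactor² = (2J+1)*Δ*N² = 300
  k=0: +1/(0!*1!*1!*1!*4!*0!) = 1/24
  k=1: −1/(1!*0!*0!*0!*5!*1!) = -1/120
Σ = 1/30  ⇒  CG² = 300*1/30² = 1/3
CG = +√(1/3) = +0.577350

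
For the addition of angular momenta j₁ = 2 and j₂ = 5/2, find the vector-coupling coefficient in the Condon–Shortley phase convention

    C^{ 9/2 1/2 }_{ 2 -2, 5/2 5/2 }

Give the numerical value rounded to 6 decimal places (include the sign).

triangle: 0!*4!*5!/10! = 2880/3628800
(j±m)!: 0!*4!*5!*0!*5!*4! = 8294400
prefactor² = (2J+1)*Δ*N² = 460800/7
  k=0: +1/(0!*0!*4!*5!*0!*0!) = 1/2880
Σ = 1/2880  ⇒  CG² = 460800/7*1/2880² = 1/126
CG = +√(1/126) = +0.089087

+√(1/126) ≈ +0.089087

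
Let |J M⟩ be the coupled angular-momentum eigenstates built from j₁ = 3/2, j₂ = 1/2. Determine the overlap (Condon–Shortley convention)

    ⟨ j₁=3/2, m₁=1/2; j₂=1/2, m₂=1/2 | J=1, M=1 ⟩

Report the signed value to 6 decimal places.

triangle: 1!·2!·0!/4! = 2/24
(j±m)!: 2!·1!·1!·0!·2!·0! = 4
prefactor² = (2J+1)·Δ·N² = 1
  k=1: −1/(1!·0!·0!·0!·2!·0!) = -1/2
Σ = -1/2  ⇒  CG² = 1·(-1/2)² = 1/4
CG = −√(1/4) = -0.500000

-0.500000  (= −√(1/4))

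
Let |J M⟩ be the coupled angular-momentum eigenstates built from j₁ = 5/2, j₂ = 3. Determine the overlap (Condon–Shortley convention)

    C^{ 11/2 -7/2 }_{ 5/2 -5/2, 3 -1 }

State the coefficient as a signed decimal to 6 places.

+√(3/11) = +0.522233

√[12·0!5!6!/12! · 0!5!2!4!2!9!] = √(99532800/11)
  +(−1)^0/∏(0,0,5,2,0,4)! = 1/5760  (running 1/5760)
⟨..|..⟩ = √(99532800/11)·(1/5760) = +0.522233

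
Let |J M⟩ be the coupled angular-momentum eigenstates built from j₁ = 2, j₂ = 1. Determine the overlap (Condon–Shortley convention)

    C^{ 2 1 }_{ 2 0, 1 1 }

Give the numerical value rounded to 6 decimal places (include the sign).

-0.707107

√[5·1!3!1!/6! · 2!2!2!0!3!1!] = √(2)
  +(−1)^1/∏(1,0,1,1,2,0)! = -1/2  (running -1/2)
⟨..|..⟩ = √(2)·(-1/2) = -0.707107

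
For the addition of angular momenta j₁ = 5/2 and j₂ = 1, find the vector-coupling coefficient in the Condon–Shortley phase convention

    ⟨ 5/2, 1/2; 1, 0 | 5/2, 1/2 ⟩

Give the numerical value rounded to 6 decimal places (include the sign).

triangle: 1!*4!*1!/7! = 24/5040
(j±m)!: 3!*2!*1!*1!*3!*2! = 144
prefactor² = (2J+1)*Δ*N² = 144/35
  k=0: +1/(0!*1!*2!*1!*2!*0!) = 1/4
  k=1: −1/(1!*0!*1!*0!*3!*1!) = -1/6
Σ = 1/12  ⇒  CG² = 144/35*1/12² = 1/35
CG = +√(1/35) = +0.169031

+0.169031  (= +√(1/35))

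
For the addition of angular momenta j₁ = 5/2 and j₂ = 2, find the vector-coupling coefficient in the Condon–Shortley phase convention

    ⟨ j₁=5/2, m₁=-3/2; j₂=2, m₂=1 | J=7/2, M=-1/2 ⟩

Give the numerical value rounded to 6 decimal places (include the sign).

√[8·1!4!3!/9! · 1!4!3!1!3!4!] = √(2304/35)
  +(−1)^0/∏(0,1,4,3,0,0)! = 1/144  (running 1/144)
  +(−1)^1/∏(1,0,3,2,1,1)! = -1/12  (running -11/144)
⟨..|..⟩ = √(2304/35)·(-11/144) = -0.619780

−√(121/315) ≈ -0.619780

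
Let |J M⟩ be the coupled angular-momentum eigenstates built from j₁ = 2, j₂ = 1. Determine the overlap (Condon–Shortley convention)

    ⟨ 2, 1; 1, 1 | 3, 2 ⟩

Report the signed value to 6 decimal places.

+√(2/3) = +0.816497

j₁+j₂−J=0  J+j₁−j₂=4  J−j₁+j₂=2  j₁+j₂+J+1=7
(j₁±m₁, j₂±m₂, J±M) = (3,1,2,0,5,1)
P² = 96
sum k=0..0:
  [0] +1/12 = 1/12
S = 1/12
C² = P²·S² = 2/3 ; C = +0.816497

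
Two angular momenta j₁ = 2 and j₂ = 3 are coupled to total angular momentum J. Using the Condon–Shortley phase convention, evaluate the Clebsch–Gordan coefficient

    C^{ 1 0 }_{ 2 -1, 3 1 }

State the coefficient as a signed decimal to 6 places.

-0.478091

√[3·4!0!2!/7! · 1!3!4!2!1!1!] = √(288/35)
  +(−1)^3/∏(3,1,0,1,0,1)! = -1/6  (running -1/6)
⟨..|..⟩ = √(288/35)·(-1/6) = -0.478091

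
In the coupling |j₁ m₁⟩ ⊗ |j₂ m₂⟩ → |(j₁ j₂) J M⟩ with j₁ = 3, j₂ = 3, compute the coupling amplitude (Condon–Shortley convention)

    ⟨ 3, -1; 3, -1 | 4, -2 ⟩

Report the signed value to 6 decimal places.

√[9·2!4!4!/11! · 2!4!2!4!2!6!] = √(331776/385)
  +(−1)^0/∏(0,2,4,2,0,2)! = 1/192  (running 1/192)
  +(−1)^1/∏(1,1,3,1,1,3)! = -1/36  (running -13/576)
  +(−1)^2/∏(2,0,2,0,2,4)! = 1/192  (running -5/288)
⟨..|..⟩ = √(331776/385)·(-5/288) = -0.509647

−√(20/77) = -0.509647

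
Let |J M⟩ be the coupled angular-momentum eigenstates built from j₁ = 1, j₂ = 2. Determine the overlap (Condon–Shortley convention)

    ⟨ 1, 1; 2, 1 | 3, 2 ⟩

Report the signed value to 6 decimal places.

j₁+j₂−J=0  J+j₁−j₂=2  J−j₁+j₂=4  j₁+j₂+J+1=7
(j₁±m₁, j₂±m₂, J±M) = (2,0,3,1,5,1)
P² = 96
sum k=0..0:
  [0] +1/12 = 1/12
S = 1/12
C² = P²·S² = 2/3 ; C = +0.816497

+√(2/3) ≈ +0.816497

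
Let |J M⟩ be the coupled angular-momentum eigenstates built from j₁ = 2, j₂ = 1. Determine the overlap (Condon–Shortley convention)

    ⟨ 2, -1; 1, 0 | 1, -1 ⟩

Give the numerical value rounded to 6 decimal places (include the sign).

j₁+j₂−J=2  J+j₁−j₂=2  J−j₁+j₂=0  j₁+j₂+J+1=5
(j₁±m₁, j₂±m₂, J±M) = (1,3,1,1,0,2)
P² = 6/5
sum k=1..1:
  [1] −1/2 = -1/2
S = -1/2
C² = P²·S² = 3/10 ; C = -0.547723

−√(3/10) ≈ -0.547723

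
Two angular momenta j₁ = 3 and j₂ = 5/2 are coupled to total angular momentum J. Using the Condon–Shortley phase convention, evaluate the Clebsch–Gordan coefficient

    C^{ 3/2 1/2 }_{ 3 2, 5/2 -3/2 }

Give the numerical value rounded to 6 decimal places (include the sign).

triangle: 4!*2!*1!/8! = 48/40320
(j±m)!: 5!*1!*1!*4!*2!*1! = 5760
prefactor² = (2J+1)*Δ*N² = 192/7
  k=0: +1/(0!*4!*1!*1!*1!*0!) = 1/24
  k=1: −1/(1!*3!*0!*0!*2!*1!) = -1/12
Σ = -1/24  ⇒  CG² = 192/7*(-1/24)² = 1/21
CG = −√(1/21) = -0.218218

-0.218218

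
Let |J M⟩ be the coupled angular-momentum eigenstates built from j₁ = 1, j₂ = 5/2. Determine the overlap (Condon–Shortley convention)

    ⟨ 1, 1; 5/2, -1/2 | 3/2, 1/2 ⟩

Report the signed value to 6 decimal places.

+0.447214

j₁+j₂−J=2  J+j₁−j₂=0  J−j₁+j₂=3  j₁+j₂+J+1=6
(j₁±m₁, j₂±m₂, J±M) = (2,0,2,3,2,1)
P² = 16/5
sum k=0..0:
  [0] +1/4 = 1/4
S = 1/4
C² = P²·S² = 1/5 ; C = +0.447214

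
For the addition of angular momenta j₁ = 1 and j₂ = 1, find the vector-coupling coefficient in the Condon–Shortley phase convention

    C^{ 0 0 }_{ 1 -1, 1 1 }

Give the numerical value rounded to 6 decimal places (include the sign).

+√(1/3) = +0.577350

√[1·2!0!0!/3! · 0!2!2!0!0!0!] = √(4/3)
  +(−1)^2/∏(2,0,0,0,0,0)! = 1/2  (running 1/2)
⟨..|..⟩ = √(4/3)·(1/2) = +0.577350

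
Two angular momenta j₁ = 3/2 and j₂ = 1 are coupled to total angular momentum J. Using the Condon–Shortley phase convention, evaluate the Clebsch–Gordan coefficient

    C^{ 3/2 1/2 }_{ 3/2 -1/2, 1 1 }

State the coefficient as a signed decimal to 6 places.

-0.730297  (= −√(8/15))

√[4·1!2!1!/5! · 1!2!2!0!2!1!] = √(8/15)
  +(−1)^1/∏(1,0,1,1,1,0)! = -1  (running -1)
⟨..|..⟩ = √(8/15)·(-1) = -0.730297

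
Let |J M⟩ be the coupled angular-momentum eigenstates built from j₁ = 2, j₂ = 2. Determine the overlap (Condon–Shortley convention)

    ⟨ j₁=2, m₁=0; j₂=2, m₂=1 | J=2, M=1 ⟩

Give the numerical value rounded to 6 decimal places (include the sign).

−√(1/14) = -0.267261

j₁+j₂−J=2  J+j₁−j₂=2  J−j₁+j₂=2  j₁+j₂+J+1=7
(j₁±m₁, j₂±m₂, J±M) = (2,2,3,1,3,1)
P² = 8/7
sum k=1..2:
  [1] −1/2 = -1/2
  [2] +1/4 = 1/4
S = -1/4
C² = P²·S² = 1/14 ; C = -0.267261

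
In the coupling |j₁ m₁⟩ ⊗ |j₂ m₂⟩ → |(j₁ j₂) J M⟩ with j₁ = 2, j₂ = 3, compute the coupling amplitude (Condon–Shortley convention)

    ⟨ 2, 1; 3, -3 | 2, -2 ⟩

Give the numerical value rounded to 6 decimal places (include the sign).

+√(5/14) = +0.597614

j₁+j₂−J=3  J+j₁−j₂=1  J−j₁+j₂=3  j₁+j₂+J+1=8
(j₁±m₁, j₂±m₂, J±M) = (3,1,0,6,0,4)
P² = 3240/7
sum k=0..0:
  [0] +1/36 = 1/36
S = 1/36
C² = P²·S² = 5/14 ; C = +0.597614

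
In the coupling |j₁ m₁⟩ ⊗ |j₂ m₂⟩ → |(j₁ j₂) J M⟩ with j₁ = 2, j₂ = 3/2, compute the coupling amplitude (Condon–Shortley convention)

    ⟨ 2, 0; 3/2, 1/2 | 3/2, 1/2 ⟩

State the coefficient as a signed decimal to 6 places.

triangle: 2!×2!×1!/6! = 4/720
(j±m)!: 2!×2!×2!×1!×2!×1! = 16
prefactor² = (2J+1)×Δ×N² = 16/45
  k=1: −1/(1!×1!×1!×1!×1!×0!) = -1
  k=2: +1/(2!×0!×0!×0!×2!×1!) = 1/4
Σ = -3/4  ⇒  CG² = 16/45×(-3/4)² = 1/5
CG = −√(1/5) = -0.447214

−√(1/5) ≈ -0.447214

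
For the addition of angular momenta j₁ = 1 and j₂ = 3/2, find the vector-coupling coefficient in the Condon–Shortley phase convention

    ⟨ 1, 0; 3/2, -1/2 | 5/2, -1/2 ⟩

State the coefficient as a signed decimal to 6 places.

triangle: 0!*2!*3!/6! = 12/720
(j±m)!: 1!*1!*1!*2!*2!*3! = 24
prefactor² = (2J+1)*Δ*N² = 12/5
  k=0: +1/(0!*0!*1!*1!*1!*2!) = 1/2
Σ = 1/2  ⇒  CG² = 12/5*1/2² = 3/5
CG = +√(3/5) = +0.774597

+0.774597  (= +√(3/5))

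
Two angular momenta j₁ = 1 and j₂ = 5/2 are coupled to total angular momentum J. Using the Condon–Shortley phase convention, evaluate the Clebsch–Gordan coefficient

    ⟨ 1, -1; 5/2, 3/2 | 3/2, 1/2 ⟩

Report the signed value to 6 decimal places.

+0.632456  (= +√(2/5))

triangle: 2!*0!*3!/6! = 12/720
(j±m)!: 0!*2!*4!*1!*2!*1! = 96
prefactor² = (2J+1)*Δ*N² = 32/5
  k=2: +1/(2!*0!*0!*2!*0!*1!) = 1/4
Σ = 1/4  ⇒  CG² = 32/5*1/4² = 2/5
CG = +√(2/5) = +0.632456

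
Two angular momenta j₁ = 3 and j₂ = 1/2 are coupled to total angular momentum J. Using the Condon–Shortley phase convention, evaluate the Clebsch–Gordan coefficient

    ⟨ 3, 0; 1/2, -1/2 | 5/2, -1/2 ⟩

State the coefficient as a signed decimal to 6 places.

√[6·1!5!0!/7! · 3!3!0!1!2!3!] = √(432/7)
  +(−1)^0/∏(0,1,3,0,2,0)! = 1/12  (running 1/12)
⟨..|..⟩ = √(432/7)·(1/12) = +0.654654

+0.654654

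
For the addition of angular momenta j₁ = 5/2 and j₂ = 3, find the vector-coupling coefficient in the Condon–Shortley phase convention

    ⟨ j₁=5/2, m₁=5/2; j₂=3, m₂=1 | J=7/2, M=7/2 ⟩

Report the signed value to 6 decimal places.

j₁+j₂−J=2  J+j₁−j₂=3  J−j₁+j₂=4  j₁+j₂+J+1=10
(j₁±m₁, j₂±m₂, J±M) = (5,0,4,2,7,0)
P² = 18432
sum k=0..0:
  [0] +1/288 = 1/288
S = 1/288
C² = P²·S² = 2/9 ; C = +0.471405

+√(2/9) = +0.471405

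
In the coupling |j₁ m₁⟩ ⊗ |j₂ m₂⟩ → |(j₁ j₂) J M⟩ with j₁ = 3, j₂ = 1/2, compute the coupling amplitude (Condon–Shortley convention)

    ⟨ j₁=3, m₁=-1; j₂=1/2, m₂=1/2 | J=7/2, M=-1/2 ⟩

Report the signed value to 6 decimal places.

+0.654654

j₁+j₂−J=0  J+j₁−j₂=6  J−j₁+j₂=1  j₁+j₂+J+1=8
(j₁±m₁, j₂±m₂, J±M) = (2,4,1,0,3,4)
P² = 6912/7
sum k=0..0:
  [0] +1/48 = 1/48
S = 1/48
C² = P²·S² = 3/7 ; C = +0.654654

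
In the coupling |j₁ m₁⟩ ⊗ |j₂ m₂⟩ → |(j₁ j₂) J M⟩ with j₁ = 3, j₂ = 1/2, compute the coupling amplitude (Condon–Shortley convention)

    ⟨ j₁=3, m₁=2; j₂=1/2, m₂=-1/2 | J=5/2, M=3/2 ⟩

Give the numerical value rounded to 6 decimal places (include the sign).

+√(5/7) = +0.845154

j₁+j₂−J=1  J+j₁−j₂=5  J−j₁+j₂=0  j₁+j₂+J+1=7
(j₁±m₁, j₂±m₂, J±M) = (5,1,0,1,4,1)
P² = 2880/7
sum k=0..0:
  [0] +1/24 = 1/24
S = 1/24
C² = P²·S² = 5/7 ; C = +0.845154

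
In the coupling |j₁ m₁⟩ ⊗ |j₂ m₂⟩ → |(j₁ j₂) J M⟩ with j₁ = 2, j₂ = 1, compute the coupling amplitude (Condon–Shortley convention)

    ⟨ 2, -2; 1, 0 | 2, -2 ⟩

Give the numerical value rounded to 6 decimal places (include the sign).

-0.816497  (= −√(2/3))

√[5·1!3!1!/6! · 0!4!1!1!0!4!] = √(24)
  +(−1)^1/∏(1,0,3,0,0,1)! = -1/6  (running -1/6)
⟨..|..⟩ = √(24)·(-1/6) = -0.816497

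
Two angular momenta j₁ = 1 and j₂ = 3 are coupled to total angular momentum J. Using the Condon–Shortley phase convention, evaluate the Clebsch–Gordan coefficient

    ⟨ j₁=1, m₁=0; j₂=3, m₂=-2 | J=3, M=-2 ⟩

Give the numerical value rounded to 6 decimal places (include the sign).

√[7·1!1!5!/8! · 1!1!1!5!1!5!] = √(300)
  +(−1)^0/∏(0,1,1,1,0,4)! = 1/24  (running 1/24)
  +(−1)^1/∏(1,0,0,0,1,5)! = -1/120  (running 1/30)
⟨..|..⟩ = √(300)·(1/30) = +0.577350

+0.577350  (= +√(1/3))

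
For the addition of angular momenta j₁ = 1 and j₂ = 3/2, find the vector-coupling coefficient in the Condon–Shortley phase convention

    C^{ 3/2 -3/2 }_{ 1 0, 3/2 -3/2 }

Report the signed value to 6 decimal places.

+0.774597

√[4·1!1!2!/5! · 1!1!0!3!0!3!] = √(12/5)
  +(−1)^0/∏(0,1,1,0,0,2)! = 1/2  (running 1/2)
⟨..|..⟩ = √(12/5)·(1/2) = +0.774597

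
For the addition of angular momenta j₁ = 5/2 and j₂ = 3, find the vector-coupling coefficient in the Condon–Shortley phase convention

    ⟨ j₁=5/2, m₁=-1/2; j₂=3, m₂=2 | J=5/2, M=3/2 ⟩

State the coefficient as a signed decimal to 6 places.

j₁+j₂−J=3  J+j₁−j₂=2  J−j₁+j₂=3  j₁+j₂+J+1=9
(j₁±m₁, j₂±m₂, J±M) = (2,3,5,1,4,1)
P² = 288/7
sum k=2..3:
  [2] +1/12 = 1/12
  [3] −1/24 = -1/24
S = 1/24
C² = P²·S² = 1/14 ; C = +0.267261

+0.267261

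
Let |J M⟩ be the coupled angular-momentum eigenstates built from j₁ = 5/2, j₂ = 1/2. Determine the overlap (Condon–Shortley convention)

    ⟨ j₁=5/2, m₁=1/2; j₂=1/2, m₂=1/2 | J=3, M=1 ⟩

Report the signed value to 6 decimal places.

√[7·0!5!1!/7! · 3!2!1!0!4!2!] = √(96)
  +(−1)^0/∏(0,0,2,1,3,0)! = 1/12  (running 1/12)
⟨..|..⟩ = √(96)·(1/12) = +0.816497

+√(2/3) = +0.816497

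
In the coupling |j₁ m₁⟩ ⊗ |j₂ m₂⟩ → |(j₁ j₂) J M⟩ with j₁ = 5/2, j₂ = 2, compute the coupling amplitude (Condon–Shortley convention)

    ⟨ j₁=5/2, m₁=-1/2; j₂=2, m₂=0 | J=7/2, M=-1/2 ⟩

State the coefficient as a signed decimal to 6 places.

-0.195180

j₁+j₂−J=1  J+j₁−j₂=4  J−j₁+j₂=3  j₁+j₂+J+1=9
(j₁±m₁, j₂±m₂, J±M) = (2,3,2,2,3,4)
P² = 768/35
sum k=0..1:
  [0] +1/12 = 1/12
  [1] −1/8 = -1/8
S = -1/24
C² = P²·S² = 4/105 ; C = -0.195180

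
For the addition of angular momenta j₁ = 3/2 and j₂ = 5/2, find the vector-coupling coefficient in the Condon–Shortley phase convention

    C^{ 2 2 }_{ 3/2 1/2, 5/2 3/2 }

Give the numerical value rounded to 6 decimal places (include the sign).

-0.617213

√[5·2!1!3!/7! · 2!1!4!1!4!0!] = √(96/7)
  +(−1)^1/∏(1,1,0,3,1,0)! = -1/6  (running -1/6)
⟨..|..⟩ = √(96/7)·(-1/6) = -0.617213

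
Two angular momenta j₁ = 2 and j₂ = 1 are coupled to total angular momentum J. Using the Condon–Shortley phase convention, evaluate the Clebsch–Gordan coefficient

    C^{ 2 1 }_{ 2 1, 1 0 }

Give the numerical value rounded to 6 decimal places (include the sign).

triangle: 1!*3!*1!/6! = 6/720
(j±m)!: 3!*1!*1!*1!*3!*1! = 36
prefactor² = (2J+1)*Δ*N² = 3/2
  k=0: +1/(0!*1!*1!*1!*2!*0!) = 1/2
  k=1: −1/(1!*0!*0!*0!*3!*1!) = -1/6
Σ = 1/3  ⇒  CG² = 3/2*1/3² = 1/6
CG = +√(1/6) = +0.408248

+0.408248  (= +√(1/6))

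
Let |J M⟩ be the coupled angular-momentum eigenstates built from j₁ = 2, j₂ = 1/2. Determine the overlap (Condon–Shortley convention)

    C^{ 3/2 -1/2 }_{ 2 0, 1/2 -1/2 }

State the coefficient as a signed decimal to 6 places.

+0.632456  (= +√(2/5))

j₁+j₂−J=1  J+j₁−j₂=3  J−j₁+j₂=0  j₁+j₂+J+1=5
(j₁±m₁, j₂±m₂, J±M) = (2,2,0,1,1,2)
P² = 8/5
sum k=0..0:
  [0] +1/2 = 1/2
S = 1/2
C² = P²·S² = 2/5 ; C = +0.632456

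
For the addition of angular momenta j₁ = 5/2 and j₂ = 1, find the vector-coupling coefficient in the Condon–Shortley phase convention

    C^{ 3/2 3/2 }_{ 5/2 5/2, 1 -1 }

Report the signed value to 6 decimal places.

+0.816497  (= +√(2/3))

j₁+j₂−J=2  J+j₁−j₂=3  J−j₁+j₂=0  j₁+j₂+J+1=6
(j₁±m₁, j₂±m₂, J±M) = (5,0,0,2,3,0)
P² = 96
sum k=0..0:
  [0] +1/12 = 1/12
S = 1/12
C² = P²·S² = 2/3 ; C = +0.816497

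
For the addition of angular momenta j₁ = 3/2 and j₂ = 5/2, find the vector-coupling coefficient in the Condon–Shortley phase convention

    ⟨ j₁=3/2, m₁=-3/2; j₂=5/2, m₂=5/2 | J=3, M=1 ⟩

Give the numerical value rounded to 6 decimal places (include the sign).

j₁+j₂−J=1  J+j₁−j₂=2  J−j₁+j₂=4  j₁+j₂+J+1=8
(j₁±m₁, j₂±m₂, J±M) = (0,3,5,0,4,2)
P² = 288
sum k=1..1:
  [1] −1/48 = -1/48
S = -1/48
C² = P²·S² = 1/8 ; C = -0.353553

−√(1/8) ≈ -0.353553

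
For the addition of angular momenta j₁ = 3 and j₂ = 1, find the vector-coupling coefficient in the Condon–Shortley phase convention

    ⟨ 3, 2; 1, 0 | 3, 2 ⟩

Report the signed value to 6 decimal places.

j₁+j₂−J=1  J+j₁−j₂=5  J−j₁+j₂=1  j₁+j₂+J+1=8
(j₁±m₁, j₂±m₂, J±M) = (5,1,1,1,5,1)
P² = 300
sum k=0..1:
  [0] +1/24 = 1/24
  [1] −1/120 = -1/120
S = 1/30
C² = P²·S² = 1/3 ; C = +0.577350

+0.577350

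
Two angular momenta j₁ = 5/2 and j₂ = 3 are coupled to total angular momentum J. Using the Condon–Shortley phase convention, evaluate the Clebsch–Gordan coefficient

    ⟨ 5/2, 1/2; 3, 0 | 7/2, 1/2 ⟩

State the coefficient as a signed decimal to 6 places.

triangle: 2!·3!·4!/10! = 288/3628800
(j±m)!: 3!·2!·3!·3!·4!·3! = 62208
prefactor² = (2J+1)·Δ·N² = 6912/175
  k=0: +1/(0!·2!·2!·3!·1!·1!) = 1/24
  k=1: −1/(1!·1!·1!·2!·2!·2!) = -1/8
  k=2: +1/(2!·0!·0!·1!·3!·3!) = 1/72
Σ = -5/72  ⇒  CG² = 6912/175·(-5/72)² = 4/21
CG = −√(4/21) = -0.436436

-0.436436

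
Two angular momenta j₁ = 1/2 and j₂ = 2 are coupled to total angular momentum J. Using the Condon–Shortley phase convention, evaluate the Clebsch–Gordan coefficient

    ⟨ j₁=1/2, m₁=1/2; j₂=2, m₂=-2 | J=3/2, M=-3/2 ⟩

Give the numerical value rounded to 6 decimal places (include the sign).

triangle: 1!×0!×3!/5! = 6/120
(j±m)!: 1!×0!×0!×4!×0!×3! = 144
prefactor² = (2J+1)×Δ×N² = 144/5
  k=0: +1/(0!×1!×0!×0!×0!×3!) = 1/6
Σ = 1/6  ⇒  CG² = 144/5×1/6² = 4/5
CG = +√(4/5) = +0.894427

+0.894427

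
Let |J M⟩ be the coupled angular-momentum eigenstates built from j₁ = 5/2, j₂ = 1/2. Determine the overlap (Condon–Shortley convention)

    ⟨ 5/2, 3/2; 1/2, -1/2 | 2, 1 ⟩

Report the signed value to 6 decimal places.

j₁+j₂−J=1  J+j₁−j₂=4  J−j₁+j₂=0  j₁+j₂+J+1=6
(j₁±m₁, j₂±m₂, J±M) = (4,1,0,1,3,1)
P² = 24
sum k=0..0:
  [0] +1/6 = 1/6
S = 1/6
C² = P²·S² = 2/3 ; C = +0.816497

+0.816497  (= +√(2/3))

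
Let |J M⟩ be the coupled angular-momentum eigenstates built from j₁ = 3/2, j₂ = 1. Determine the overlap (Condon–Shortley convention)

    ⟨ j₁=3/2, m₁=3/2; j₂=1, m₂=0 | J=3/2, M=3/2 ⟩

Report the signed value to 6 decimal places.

j₁+j₂−J=1  J+j₁−j₂=2  J−j₁+j₂=1  j₁+j₂+J+1=5
(j₁±m₁, j₂±m₂, J±M) = (3,0,1,1,3,0)
P² = 12/5
sum k=0..0:
  [0] +1/2 = 1/2
S = 1/2
C² = P²·S² = 3/5 ; C = +0.774597

+0.774597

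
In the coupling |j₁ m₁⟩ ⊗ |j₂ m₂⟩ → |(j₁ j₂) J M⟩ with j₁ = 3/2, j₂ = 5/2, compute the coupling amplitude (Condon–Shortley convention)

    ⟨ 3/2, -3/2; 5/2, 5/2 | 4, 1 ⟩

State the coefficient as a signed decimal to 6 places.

j₁+j₂−J=0  J+j₁−j₂=3  J−j₁+j₂=5  j₁+j₂+J+1=9
(j₁±m₁, j₂±m₂, J±M) = (0,3,5,0,5,3)
P² = 64800/7
sum k=0..0:
  [0] +1/720 = 1/720
S = 1/720
C² = P²·S² = 1/56 ; C = +0.133631

+√(1/56) = +0.133631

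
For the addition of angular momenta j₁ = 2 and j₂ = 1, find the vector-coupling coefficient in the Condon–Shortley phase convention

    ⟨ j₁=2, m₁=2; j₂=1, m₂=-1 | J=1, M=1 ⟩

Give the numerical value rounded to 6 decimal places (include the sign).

triangle: 2!·2!·0!/5! = 4/120
(j±m)!: 4!·0!·0!·2!·2!·0! = 96
prefactor² = (2J+1)·Δ·N² = 48/5
  k=0: +1/(0!·2!·0!·0!·2!·0!) = 1/4
Σ = 1/4  ⇒  CG² = 48/5·1/4² = 3/5
CG = +√(3/5) = +0.774597

+√(3/5) ≈ +0.774597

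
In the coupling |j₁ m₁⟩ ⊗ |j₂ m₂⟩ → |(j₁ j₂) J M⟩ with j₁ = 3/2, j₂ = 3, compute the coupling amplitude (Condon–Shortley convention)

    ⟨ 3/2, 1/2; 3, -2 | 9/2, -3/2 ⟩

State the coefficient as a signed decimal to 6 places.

j₁+j₂−J=0  J+j₁−j₂=3  J−j₁+j₂=6  j₁+j₂+J+1=10
(j₁±m₁, j₂±m₂, J±M) = (2,1,1,5,3,6)
P² = 86400/7
sum k=0..0:
  [0] +1/240 = 1/240
S = 1/240
C² = P²·S² = 3/14 ; C = +0.462910

+√(3/14) ≈ +0.462910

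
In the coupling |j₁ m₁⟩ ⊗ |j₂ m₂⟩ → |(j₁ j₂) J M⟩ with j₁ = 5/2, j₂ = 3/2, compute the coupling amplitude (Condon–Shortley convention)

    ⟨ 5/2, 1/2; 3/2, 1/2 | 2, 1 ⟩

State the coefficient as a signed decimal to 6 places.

j₁+j₂−J=2  J+j₁−j₂=3  J−j₁+j₂=1  j₁+j₂+J+1=7
(j₁±m₁, j₂±m₂, J±M) = (3,2,2,1,3,1)
P² = 12/7
sum k=1..2:
  [1] −1/2 = -1/2
  [2] +1/12 = 1/12
S = -5/12
C² = P²·S² = 25/84 ; C = -0.545545

−√(25/84) = -0.545545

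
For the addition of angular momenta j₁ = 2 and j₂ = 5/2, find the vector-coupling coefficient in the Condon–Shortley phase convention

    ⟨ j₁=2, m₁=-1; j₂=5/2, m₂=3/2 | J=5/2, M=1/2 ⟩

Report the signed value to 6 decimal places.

triangle: 2!×2!×3!/8! = 24/40320
(j±m)!: 1!×3!×4!×1!×3!×2! = 1728
prefactor² = (2J+1)×Δ×N² = 216/35
  k=1: −1/(1!×1!×2!×3!×0!×0!) = -1/12
  k=2: +1/(2!×0!×1!×2!×1!×1!) = 1/4
Σ = 1/6  ⇒  CG² = 216/35×1/6² = 6/35
CG = +√(6/35) = +0.414039

+0.414039  (= +√(6/35))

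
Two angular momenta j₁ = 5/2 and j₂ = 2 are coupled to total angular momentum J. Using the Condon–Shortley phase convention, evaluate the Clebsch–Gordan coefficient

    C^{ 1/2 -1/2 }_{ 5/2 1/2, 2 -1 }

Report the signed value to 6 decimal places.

j₁+j₂−J=4  J+j₁−j₂=1  J−j₁+j₂=0  j₁+j₂+J+1=6
(j₁±m₁, j₂±m₂, J±M) = (3,2,1,3,0,1)
P² = 24/5
sum k=1..1:
  [1] −1/6 = -1/6
S = -1/6
C² = P²·S² = 2/15 ; C = -0.365148

−√(2/15) = -0.365148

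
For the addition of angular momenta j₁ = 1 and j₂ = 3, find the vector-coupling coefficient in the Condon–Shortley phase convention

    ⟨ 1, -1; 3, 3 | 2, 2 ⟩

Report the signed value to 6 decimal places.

+0.845154  (= +√(5/7))

triangle: 2!*0!*4!/7! = 48/5040
(j±m)!: 0!*2!*6!*0!*4!*0! = 34560
prefactor² = (2J+1)*Δ*N² = 11520/7
  k=2: +1/(2!*0!*0!*4!*0!*0!) = 1/48
Σ = 1/48  ⇒  CG² = 11520/7*1/48² = 5/7
CG = +√(5/7) = +0.845154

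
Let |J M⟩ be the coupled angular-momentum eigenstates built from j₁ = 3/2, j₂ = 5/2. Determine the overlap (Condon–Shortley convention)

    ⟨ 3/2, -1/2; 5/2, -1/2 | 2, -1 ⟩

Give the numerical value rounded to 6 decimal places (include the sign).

−√(25/84) ≈ -0.545545

triangle: 2!·1!·3!/7! = 12/5040
(j±m)!: 1!·2!·2!·3!·1!·3! = 144
prefactor² = (2J+1)·Δ·N² = 12/7
  k=1: −1/(1!·1!·1!·1!·0!·2!) = -1/2
  k=2: +1/(2!·0!·0!·0!·1!·3!) = 1/12
Σ = -5/12  ⇒  CG² = 12/7·(-5/12)² = 25/84
CG = −√(25/84) = -0.545545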